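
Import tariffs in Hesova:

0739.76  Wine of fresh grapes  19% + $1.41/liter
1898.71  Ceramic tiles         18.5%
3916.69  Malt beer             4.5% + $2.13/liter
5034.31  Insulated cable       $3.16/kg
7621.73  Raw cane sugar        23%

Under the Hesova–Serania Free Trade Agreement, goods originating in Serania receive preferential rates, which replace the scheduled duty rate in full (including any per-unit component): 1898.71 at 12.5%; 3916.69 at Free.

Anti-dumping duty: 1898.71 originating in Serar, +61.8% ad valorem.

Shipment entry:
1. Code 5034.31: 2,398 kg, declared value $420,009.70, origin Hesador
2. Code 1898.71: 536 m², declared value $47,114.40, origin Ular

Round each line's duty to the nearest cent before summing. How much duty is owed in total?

$16,293.84

Line 1 (5034.31, Hesador, 2,398 kg, $420,009.70):
Base rate for 5034.31 is $3.16/kg.
Duty = 2,398 × $3.16 = $7,577.68.
Line 2 (1898.71, Ular, 536 m², $47,114.40):
Base rate for 1898.71 is 18.5%.
1898.71 has an FTA preferential rate, but origin Ular is not Serania; base rate stands.
The additional-duty order on 1898.71 targets Serar, not Ular; it does not apply.
Duty = $47,114.40 × 18.5% = $8,716.16.
Total = $7,577.68 + $8,716.16 = $16,293.84.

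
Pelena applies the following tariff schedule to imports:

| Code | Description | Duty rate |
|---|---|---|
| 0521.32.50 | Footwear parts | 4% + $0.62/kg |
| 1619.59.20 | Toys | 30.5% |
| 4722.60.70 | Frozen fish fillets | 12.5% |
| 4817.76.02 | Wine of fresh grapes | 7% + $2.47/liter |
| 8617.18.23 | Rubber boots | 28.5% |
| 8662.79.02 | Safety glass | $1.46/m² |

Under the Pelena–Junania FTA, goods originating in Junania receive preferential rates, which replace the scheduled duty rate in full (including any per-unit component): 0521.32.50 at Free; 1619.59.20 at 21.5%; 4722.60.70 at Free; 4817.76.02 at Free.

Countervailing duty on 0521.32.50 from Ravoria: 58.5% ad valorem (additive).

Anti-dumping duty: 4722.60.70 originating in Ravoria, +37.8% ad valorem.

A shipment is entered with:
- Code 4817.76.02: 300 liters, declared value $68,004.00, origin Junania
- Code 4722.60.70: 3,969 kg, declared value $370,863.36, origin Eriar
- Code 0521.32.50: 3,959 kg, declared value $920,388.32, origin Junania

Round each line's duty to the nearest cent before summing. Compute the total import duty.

Line 1 (4817.76.02, Junania, 300 liters, $68,004.00):
Base rate for 4817.76.02 is 7% + $2.47/liter.
Origin Junania qualifies under the Pelena–Junania agreement and 4817.76.02 is covered: preferential rate Free applies instead.
Duty = $68,004.00 × 0% = $0.00.
Line 2 (4722.60.70, Eriar, 3,969 kg, $370,863.36):
Base rate for 4722.60.70 is 12.5%.
4722.60.70 has an FTA preferential rate, but origin Eriar is not Junania; base rate stands.
The additional-duty order on 4722.60.70 targets Ravoria, not Eriar; it does not apply.
Duty = $370,863.36 × 12.5% = $46,357.92.
Line 3 (0521.32.50, Junania, 3,959 kg, $920,388.32):
Base rate for 0521.32.50 is 4% + $0.62/kg.
Origin Junania qualifies under the Pelena–Junania agreement and 0521.32.50 is covered: preferential rate Free applies instead.
The additional-duty order on 0521.32.50 targets Ravoria, not Junania; it does not apply.
Duty = $920,388.32 × 0% = $0.00.
Total = $0.00 + $46,357.92 + $0.00 = $46,357.92.

$46,357.92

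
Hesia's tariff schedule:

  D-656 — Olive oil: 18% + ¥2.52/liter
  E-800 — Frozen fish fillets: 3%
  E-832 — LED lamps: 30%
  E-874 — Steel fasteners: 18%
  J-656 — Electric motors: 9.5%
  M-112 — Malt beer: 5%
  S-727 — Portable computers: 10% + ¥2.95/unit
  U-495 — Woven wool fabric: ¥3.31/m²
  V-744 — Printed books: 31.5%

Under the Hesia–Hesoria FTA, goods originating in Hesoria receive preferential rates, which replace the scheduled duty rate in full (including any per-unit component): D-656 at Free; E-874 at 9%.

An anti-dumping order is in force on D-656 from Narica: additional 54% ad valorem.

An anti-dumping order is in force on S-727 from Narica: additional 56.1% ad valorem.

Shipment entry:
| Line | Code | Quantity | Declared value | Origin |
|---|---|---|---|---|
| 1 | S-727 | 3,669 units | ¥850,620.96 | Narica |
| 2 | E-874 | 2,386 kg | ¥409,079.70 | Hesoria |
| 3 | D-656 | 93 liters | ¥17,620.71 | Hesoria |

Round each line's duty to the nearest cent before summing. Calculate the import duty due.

Line 1 (S-727, Narica, 3,669 units, ¥850,620.96):
Base rate for S-727 is 10% + ¥2.95/unit.
Additional duty on S-727 from Narica: +56.1%. Applied ad valorem rate: 10% + 56.1% = 66.1%.
Duty = ¥850,620.96 × 66.1% + 3,669 × ¥2.95 = ¥573,084.00.
Line 2 (E-874, Hesoria, 2,386 kg, ¥409,079.70):
Base rate for E-874 is 18%.
Origin Hesoria qualifies under the Hesia–Hesoria agreement and E-874 is covered: preferential rate 9% applies instead.
Duty = ¥409,079.70 × 9% = ¥36,817.17.
Line 3 (D-656, Hesoria, 93 liters, ¥17,620.71):
Base rate for D-656 is 18% + ¥2.52/liter.
Origin Hesoria qualifies under the Hesia–Hesoria agreement and D-656 is covered: preferential rate Free applies instead.
The additional-duty order on D-656 targets Narica, not Hesoria; it does not apply.
Duty = ¥17,620.71 × 0% = ¥0.00.
Total = ¥573,084.00 + ¥36,817.17 + ¥0.00 = ¥609,901.17.

¥609,901.17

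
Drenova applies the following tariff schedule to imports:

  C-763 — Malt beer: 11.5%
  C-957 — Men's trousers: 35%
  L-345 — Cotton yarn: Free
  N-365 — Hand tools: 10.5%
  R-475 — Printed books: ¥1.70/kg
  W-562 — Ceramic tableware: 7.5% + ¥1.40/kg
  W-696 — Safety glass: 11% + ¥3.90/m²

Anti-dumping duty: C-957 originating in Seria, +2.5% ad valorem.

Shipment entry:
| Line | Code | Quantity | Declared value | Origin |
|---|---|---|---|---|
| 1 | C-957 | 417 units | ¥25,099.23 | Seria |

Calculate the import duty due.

¥9,412.21

Line 1 (C-957, Seria, 417 units, ¥25,099.23):
Base rate for C-957 is 35%.
Additional duty on C-957 from Seria: +2.5%. Applied ad valorem rate: 35% + 2.5% = 37.5%.
Duty = ¥25,099.23 × 37.5% = ¥9,412.21.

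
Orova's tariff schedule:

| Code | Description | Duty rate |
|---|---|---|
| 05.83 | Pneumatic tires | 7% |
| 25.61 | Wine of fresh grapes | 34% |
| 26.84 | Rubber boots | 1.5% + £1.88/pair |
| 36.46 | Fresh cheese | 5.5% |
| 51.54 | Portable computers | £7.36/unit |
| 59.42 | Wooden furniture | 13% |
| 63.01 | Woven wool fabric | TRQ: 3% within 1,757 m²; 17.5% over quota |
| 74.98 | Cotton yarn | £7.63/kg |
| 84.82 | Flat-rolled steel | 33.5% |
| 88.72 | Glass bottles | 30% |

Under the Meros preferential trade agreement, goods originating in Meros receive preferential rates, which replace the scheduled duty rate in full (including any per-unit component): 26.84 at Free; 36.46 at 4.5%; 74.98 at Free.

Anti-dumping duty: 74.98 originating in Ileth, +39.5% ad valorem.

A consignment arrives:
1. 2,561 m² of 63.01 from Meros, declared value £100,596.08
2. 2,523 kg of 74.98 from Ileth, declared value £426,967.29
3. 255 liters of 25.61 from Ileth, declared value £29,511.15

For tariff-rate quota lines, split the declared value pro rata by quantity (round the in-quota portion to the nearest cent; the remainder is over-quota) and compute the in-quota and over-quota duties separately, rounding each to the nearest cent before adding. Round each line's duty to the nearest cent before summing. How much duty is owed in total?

£205,533.51

Line 1 (63.01, Meros, 2,561 m², £100,596.08):
Code 63.01 is under a tariff-rate quota (threshold 1,757 m²). In-quota: 1,757 m² at 3%; over-quota: 804 m² at 17.5%.
Pro-rata value split: in-quota = £100,596.08 × 1,757/2,561 = £69,014.96; over-quota = £100,596.08 − £69,014.96 = £31,581.12.
In-quota duty = £69,014.96 × 3% = £2,070.45. Over-quota duty = £31,581.12 × 17.5% = £5,526.70.
Line duty = £2,070.45 + £5,526.70 = £7,597.15.
Line 2 (74.98, Ileth, 2,523 kg, £426,967.29):
Base rate for 74.98 is £7.63/kg.
74.98 has an FTA preferential rate, but origin Ileth is not Meros; base rate stands.
Additional duty on 74.98 from Ileth: +39.5% ad valorem. Applied ad valorem rate = 39.5%.
Duty = £426,967.29 × 39.5% + 2,523 × £7.63 = £187,902.57.
Line 3 (25.61, Ileth, 255 liters, £29,511.15):
Base rate for 25.61 is 34%.
Duty = £29,511.15 × 34% = £10,033.79.
Total = £7,597.15 + £187,902.57 + £10,033.79 = £205,533.51.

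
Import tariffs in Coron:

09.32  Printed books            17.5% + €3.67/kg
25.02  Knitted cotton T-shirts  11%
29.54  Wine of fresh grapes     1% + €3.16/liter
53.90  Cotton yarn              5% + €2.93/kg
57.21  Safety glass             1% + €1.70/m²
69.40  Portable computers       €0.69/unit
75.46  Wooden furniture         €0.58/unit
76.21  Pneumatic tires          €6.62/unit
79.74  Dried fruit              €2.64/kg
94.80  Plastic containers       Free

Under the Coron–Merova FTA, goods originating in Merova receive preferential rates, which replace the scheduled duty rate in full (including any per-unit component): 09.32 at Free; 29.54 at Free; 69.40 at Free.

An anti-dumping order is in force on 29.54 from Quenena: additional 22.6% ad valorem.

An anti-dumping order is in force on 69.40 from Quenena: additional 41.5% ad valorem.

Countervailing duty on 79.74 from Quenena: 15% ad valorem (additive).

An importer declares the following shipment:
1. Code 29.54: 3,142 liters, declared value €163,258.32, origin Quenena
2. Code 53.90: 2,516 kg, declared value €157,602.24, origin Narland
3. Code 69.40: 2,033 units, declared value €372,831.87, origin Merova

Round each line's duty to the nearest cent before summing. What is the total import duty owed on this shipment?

Line 1 (29.54, Quenena, 3,142 liters, €163,258.32):
Base rate for 29.54 is 1% + €3.16/liter.
29.54 has an FTA preferential rate, but origin Quenena is not Merova; base rate stands.
Additional duty on 29.54 from Quenena: +22.6%. Applied ad valorem rate: 1% + 22.6% = 23.6%.
Duty = €163,258.32 × 23.6% + 3,142 × €3.16 = €48,457.68.
Line 2 (53.90, Narland, 2,516 kg, €157,602.24):
Base rate for 53.90 is 5% + €2.93/kg.
Duty = €157,602.24 × 5% + 2,516 × €2.93 = €15,251.99.
Line 3 (69.40, Merova, 2,033 units, €372,831.87):
Base rate for 69.40 is €0.69/unit.
Origin Merova qualifies under the Coron–Merova agreement and 69.40 is covered: preferential rate Free applies instead.
The additional-duty order on 69.40 targets Quenena, not Merova; it does not apply.
Duty = €372,831.87 × 0% = €0.00.
Total = €48,457.68 + €15,251.99 + €0.00 = €63,709.67.

€63,709.67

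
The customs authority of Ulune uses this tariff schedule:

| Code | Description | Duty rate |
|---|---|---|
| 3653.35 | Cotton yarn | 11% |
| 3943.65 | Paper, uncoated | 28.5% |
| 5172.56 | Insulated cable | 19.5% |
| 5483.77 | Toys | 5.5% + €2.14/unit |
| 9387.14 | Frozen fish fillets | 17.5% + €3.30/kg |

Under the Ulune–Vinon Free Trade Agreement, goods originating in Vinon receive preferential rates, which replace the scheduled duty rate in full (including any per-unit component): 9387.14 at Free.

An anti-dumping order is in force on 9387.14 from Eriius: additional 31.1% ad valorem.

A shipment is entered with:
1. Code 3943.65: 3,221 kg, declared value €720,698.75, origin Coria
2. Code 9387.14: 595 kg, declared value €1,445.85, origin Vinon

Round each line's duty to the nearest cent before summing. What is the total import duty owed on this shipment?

Line 1 (3943.65, Coria, 3,221 kg, €720,698.75):
Base rate for 3943.65 is 28.5%.
Duty = €720,698.75 × 28.5% = €205,399.14.
Line 2 (9387.14, Vinon, 595 kg, €1,445.85):
Base rate for 9387.14 is 17.5% + €3.30/kg.
Origin Vinon qualifies under the Ulune–Vinon agreement and 9387.14 is covered: preferential rate Free applies instead.
The additional-duty order on 9387.14 targets Eriius, not Vinon; it does not apply.
Duty = €1,445.85 × 0% = €0.00.
Total = €205,399.14 + €0.00 = €205,399.14.

€205,399.14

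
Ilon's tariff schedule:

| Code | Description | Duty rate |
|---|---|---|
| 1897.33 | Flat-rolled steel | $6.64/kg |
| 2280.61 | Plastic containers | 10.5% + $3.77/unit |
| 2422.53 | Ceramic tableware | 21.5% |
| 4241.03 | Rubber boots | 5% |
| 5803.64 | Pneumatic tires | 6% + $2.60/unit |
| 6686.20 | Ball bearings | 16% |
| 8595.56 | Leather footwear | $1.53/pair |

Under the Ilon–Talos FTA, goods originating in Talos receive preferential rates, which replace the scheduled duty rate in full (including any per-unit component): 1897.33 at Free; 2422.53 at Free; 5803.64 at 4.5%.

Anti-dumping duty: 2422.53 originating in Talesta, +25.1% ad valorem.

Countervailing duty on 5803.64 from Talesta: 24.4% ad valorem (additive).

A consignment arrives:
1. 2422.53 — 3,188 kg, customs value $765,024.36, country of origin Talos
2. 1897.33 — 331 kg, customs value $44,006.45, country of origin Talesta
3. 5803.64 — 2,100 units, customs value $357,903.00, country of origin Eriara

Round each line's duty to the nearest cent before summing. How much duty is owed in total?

$29,132.02

Line 1 (2422.53, Talos, 3,188 kg, $765,024.36):
Base rate for 2422.53 is 21.5%.
Origin Talos qualifies under the Ilon–Talos agreement and 2422.53 is covered: preferential rate Free applies instead.
The additional-duty order on 2422.53 targets Talesta, not Talos; it does not apply.
Duty = $765,024.36 × 0% = $0.00.
Line 2 (1897.33, Talesta, 331 kg, $44,006.45):
Base rate for 1897.33 is $6.64/kg.
1897.33 has an FTA preferential rate, but origin Talesta is not Talos; base rate stands.
Duty = 331 × $6.64 = $2,197.84.
Line 3 (5803.64, Eriara, 2,100 units, $357,903.00):
Base rate for 5803.64 is 6% + $2.60/unit.
5803.64 has an FTA preferential rate, but origin Eriara is not Talos; base rate stands.
The additional-duty order on 5803.64 targets Talesta, not Eriara; it does not apply.
Duty = $357,903.00 × 6% + 2,100 × $2.60 = $26,934.18.
Total = $0.00 + $2,197.84 + $26,934.18 = $29,132.02.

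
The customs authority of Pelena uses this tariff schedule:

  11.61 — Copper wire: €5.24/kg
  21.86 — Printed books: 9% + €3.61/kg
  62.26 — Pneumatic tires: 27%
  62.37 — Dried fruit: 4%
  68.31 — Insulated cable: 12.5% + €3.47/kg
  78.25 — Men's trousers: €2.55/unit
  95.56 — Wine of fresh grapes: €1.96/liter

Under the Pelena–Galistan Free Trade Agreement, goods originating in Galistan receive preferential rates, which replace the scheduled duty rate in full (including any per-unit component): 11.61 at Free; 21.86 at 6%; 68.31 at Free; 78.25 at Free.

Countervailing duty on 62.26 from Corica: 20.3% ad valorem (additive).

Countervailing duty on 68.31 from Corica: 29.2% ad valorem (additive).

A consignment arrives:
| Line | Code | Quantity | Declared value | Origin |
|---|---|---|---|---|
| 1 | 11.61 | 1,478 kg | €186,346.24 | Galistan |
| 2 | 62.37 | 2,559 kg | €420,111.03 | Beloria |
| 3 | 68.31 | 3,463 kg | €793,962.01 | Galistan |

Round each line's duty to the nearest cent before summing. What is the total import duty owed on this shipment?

€16,804.44

Line 1 (11.61, Galistan, 1,478 kg, €186,346.24):
Base rate for 11.61 is €5.24/kg.
Origin Galistan qualifies under the Pelena–Galistan agreement and 11.61 is covered: preferential rate Free applies instead.
Duty = €186,346.24 × 0% = €0.00.
Line 2 (62.37, Beloria, 2,559 kg, €420,111.03):
Base rate for 62.37 is 4%.
Duty = €420,111.03 × 4% = €16,804.44.
Line 3 (68.31, Galistan, 3,463 kg, €793,962.01):
Base rate for 68.31 is 12.5% + €3.47/kg.
Origin Galistan qualifies under the Pelena–Galistan agreement and 68.31 is covered: preferential rate Free applies instead.
The additional-duty order on 68.31 targets Corica, not Galistan; it does not apply.
Duty = €793,962.01 × 0% = €0.00.
Total = €0.00 + €16,804.44 + €0.00 = €16,804.44.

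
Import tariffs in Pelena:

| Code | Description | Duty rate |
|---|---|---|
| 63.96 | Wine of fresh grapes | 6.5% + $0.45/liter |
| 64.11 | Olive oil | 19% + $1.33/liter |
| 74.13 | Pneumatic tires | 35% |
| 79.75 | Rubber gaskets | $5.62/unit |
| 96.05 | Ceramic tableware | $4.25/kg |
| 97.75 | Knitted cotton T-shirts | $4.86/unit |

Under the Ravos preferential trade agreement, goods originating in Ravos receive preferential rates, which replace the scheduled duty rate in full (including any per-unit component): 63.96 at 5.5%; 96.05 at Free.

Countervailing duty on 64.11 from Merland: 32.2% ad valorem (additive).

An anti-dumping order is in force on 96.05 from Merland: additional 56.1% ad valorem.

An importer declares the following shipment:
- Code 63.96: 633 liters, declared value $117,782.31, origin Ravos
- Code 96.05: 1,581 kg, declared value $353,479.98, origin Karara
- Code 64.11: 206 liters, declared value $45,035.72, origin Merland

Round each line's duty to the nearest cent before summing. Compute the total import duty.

Line 1 (63.96, Ravos, 633 liters, $117,782.31):
Base rate for 63.96 is 6.5% + $0.45/liter.
Origin Ravos qualifies under the Pelena–Ravos agreement and 63.96 is covered: preferential rate 5.5% applies instead.
Duty = $117,782.31 × 5.5% = $6,478.03.
Line 2 (96.05, Karara, 1,581 kg, $353,479.98):
Base rate for 96.05 is $4.25/kg.
96.05 has an FTA preferential rate, but origin Karara is not Ravos; base rate stands.
The additional-duty order on 96.05 targets Merland, not Karara; it does not apply.
Duty = 1,581 × $4.25 = $6,719.25.
Line 3 (64.11, Merland, 206 liters, $45,035.72):
Base rate for 64.11 is 19% + $1.33/liter.
Additional duty on 64.11 from Merland: +32.2%. Applied ad valorem rate: 19% + 32.2% = 51.2%.
Duty = $45,035.72 × 51.2% + 206 × $1.33 = $23,332.27.
Total = $6,478.03 + $6,719.25 + $23,332.27 = $36,529.55.

$36,529.55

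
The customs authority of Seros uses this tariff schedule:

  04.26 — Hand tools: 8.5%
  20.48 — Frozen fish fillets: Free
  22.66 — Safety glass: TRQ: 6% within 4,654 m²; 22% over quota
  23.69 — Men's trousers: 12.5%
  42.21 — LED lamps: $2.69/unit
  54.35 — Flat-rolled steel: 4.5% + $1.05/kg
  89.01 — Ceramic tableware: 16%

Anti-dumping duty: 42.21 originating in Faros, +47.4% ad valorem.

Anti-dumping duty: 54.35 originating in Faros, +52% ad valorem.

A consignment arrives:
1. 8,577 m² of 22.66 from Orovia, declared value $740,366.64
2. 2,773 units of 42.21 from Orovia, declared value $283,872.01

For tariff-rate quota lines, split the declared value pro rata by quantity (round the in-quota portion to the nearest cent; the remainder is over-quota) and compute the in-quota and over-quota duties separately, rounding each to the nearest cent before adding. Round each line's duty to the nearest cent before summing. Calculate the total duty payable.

$106,062.71

Line 1 (22.66, Orovia, 8,577 m², $740,366.64):
Code 22.66 is under a tariff-rate quota (threshold 4,654 m²). In-quota: 4,654 m² at 6%; over-quota: 3,923 m² at 22%.
Pro-rata value split: in-quota = $740,366.64 × 4,654/8,577 = $401,733.28; over-quota = $740,366.64 − $401,733.28 = $338,633.36.
In-quota duty = $401,733.28 × 6% = $24,104.00. Over-quota duty = $338,633.36 × 22% = $74,499.34.
Line duty = $24,104.00 + $74,499.34 = $98,603.34.
Line 2 (42.21, Orovia, 2,773 units, $283,872.01):
Base rate for 42.21 is $2.69/unit.
The additional-duty order on 42.21 targets Faros, not Orovia; it does not apply.
Duty = 2,773 × $2.69 = $7,459.37.
Total = $98,603.34 + $7,459.37 = $106,062.71.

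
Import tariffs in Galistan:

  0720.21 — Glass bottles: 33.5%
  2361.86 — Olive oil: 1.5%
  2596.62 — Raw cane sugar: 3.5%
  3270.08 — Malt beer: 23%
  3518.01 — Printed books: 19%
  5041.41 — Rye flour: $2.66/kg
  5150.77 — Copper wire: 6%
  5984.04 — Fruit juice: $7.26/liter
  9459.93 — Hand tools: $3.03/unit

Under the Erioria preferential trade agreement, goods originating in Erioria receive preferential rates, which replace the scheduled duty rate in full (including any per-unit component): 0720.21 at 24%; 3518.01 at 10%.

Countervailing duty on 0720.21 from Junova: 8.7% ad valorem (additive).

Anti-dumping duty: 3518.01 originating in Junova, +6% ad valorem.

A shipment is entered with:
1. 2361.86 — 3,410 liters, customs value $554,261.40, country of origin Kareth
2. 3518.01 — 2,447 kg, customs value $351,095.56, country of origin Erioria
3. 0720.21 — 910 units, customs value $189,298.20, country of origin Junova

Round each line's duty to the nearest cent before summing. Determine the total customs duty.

$123,307.32

Line 1 (2361.86, Kareth, 3,410 liters, $554,261.40):
Base rate for 2361.86 is 1.5%.
Duty = $554,261.40 × 1.5% = $8,313.92.
Line 2 (3518.01, Erioria, 2,447 kg, $351,095.56):
Base rate for 3518.01 is 19%.
Origin Erioria qualifies under the Galistan–Erioria agreement and 3518.01 is covered: preferential rate 10% applies instead.
The additional-duty order on 3518.01 targets Junova, not Erioria; it does not apply.
Duty = $351,095.56 × 10% = $35,109.56.
Line 3 (0720.21, Junova, 910 units, $189,298.20):
Base rate for 0720.21 is 33.5%.
0720.21 has an FTA preferential rate, but origin Junova is not Erioria; base rate stands.
Additional duty on 0720.21 from Junova: +8.7%. Applied ad valorem rate: 33.5% + 8.7% = 42.2%.
Duty = $189,298.20 × 42.2% = $79,883.84.
Total = $8,313.92 + $35,109.56 + $79,883.84 = $123,307.32.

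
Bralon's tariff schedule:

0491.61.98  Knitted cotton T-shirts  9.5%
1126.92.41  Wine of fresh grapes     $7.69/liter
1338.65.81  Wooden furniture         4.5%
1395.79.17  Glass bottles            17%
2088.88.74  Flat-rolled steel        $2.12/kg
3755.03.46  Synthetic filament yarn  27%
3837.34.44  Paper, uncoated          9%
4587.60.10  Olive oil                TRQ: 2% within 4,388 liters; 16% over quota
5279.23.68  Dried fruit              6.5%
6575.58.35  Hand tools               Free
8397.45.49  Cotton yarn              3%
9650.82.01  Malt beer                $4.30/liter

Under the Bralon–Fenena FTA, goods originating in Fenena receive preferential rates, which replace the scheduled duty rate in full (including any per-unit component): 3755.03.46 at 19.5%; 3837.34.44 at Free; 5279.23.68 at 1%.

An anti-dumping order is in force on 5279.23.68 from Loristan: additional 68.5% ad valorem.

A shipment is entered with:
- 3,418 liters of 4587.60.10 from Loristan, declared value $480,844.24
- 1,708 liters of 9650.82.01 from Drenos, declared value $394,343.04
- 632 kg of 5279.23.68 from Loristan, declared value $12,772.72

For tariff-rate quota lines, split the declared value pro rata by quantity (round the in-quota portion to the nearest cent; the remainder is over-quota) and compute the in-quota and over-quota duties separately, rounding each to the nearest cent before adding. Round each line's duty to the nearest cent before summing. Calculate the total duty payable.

Line 1 (4587.60.10, Loristan, 3,418 liters, $480,844.24):
Code 4587.60.10 is under a tariff-rate quota (threshold 4,388 liters). Quantity 3,418 liters is within the quota, so the in-quota rate 2% applies to the full value.
Duty = $480,844.24 × 2% = $9,616.88.
Line 2 (9650.82.01, Drenos, 1,708 liters, $394,343.04):
Base rate for 9650.82.01 is $4.30/liter.
Duty = 1,708 × $4.30 = $7,344.40.
Line 3 (5279.23.68, Loristan, 632 kg, $12,772.72):
Base rate for 5279.23.68 is 6.5%.
5279.23.68 has an FTA preferential rate, but origin Loristan is not Fenena; base rate stands.
Additional duty on 5279.23.68 from Loristan: +68.5%. Applied ad valorem rate: 6.5% + 68.5% = 75%.
Duty = $12,772.72 × 75% = $9,579.54.
Total = $9,616.88 + $7,344.40 + $9,579.54 = $26,540.82.

$26,540.82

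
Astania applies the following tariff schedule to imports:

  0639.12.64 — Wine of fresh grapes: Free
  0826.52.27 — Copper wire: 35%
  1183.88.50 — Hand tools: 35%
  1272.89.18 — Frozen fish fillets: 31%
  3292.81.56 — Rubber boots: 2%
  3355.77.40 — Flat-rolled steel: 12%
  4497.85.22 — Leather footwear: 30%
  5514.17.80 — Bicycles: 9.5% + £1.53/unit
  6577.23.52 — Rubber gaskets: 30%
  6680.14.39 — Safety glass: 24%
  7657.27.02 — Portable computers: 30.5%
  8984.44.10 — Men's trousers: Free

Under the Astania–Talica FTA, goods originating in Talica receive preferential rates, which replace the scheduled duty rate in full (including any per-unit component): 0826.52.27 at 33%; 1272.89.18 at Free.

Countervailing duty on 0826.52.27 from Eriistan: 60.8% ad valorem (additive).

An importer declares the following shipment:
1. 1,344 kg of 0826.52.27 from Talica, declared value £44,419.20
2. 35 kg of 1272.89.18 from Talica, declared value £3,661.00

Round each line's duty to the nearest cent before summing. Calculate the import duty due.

Line 1 (0826.52.27, Talica, 1,344 kg, £44,419.20):
Base rate for 0826.52.27 is 35%.
Origin Talica qualifies under the Astania–Talica agreement and 0826.52.27 is covered: preferential rate 33% applies instead.
The additional-duty order on 0826.52.27 targets Eriistan, not Talica; it does not apply.
Duty = £44,419.20 × 33% = £14,658.34.
Line 2 (1272.89.18, Talica, 35 kg, £3,661.00):
Base rate for 1272.89.18 is 31%.
Origin Talica qualifies under the Astania–Talica agreement and 1272.89.18 is covered: preferential rate Free applies instead.
Duty = £3,661.00 × 0% = £0.00.
Total = £14,658.34 + £0.00 = £14,658.34.

£14,658.34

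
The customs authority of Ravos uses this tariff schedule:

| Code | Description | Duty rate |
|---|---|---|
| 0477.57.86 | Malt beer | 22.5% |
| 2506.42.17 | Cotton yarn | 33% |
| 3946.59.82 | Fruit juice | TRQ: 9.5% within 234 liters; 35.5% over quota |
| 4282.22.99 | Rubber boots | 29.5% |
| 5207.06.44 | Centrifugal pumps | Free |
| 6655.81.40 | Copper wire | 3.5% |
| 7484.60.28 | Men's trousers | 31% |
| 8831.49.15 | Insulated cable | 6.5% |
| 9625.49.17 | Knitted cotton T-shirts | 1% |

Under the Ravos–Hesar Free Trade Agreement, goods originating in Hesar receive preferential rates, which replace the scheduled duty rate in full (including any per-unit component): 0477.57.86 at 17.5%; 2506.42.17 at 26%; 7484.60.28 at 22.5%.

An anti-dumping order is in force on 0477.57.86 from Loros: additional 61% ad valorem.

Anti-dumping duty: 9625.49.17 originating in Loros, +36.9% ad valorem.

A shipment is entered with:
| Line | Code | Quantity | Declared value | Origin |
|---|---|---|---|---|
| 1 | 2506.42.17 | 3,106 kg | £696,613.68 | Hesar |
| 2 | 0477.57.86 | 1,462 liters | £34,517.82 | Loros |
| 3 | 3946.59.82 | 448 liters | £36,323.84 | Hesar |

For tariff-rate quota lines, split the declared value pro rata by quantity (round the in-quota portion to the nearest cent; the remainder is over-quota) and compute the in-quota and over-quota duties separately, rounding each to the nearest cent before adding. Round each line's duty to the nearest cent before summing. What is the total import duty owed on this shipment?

£217,904.00

Line 1 (2506.42.17, Hesar, 3,106 kg, £696,613.68):
Base rate for 2506.42.17 is 33%.
Origin Hesar qualifies under the Ravos–Hesar agreement and 2506.42.17 is covered: preferential rate 26% applies instead.
Duty = £696,613.68 × 26% = £181,119.56.
Line 2 (0477.57.86, Loros, 1,462 liters, £34,517.82):
Base rate for 0477.57.86 is 22.5%.
0477.57.86 has an FTA preferential rate, but origin Loros is not Hesar; base rate stands.
Additional duty on 0477.57.86 from Loros: +61%. Applied ad valorem rate: 22.5% + 61% = 83.5%.
Duty = £34,517.82 × 83.5% = £28,822.38.
Line 3 (3946.59.82, Hesar, 448 liters, £36,323.84):
Code 3946.59.82 is under a tariff-rate quota (threshold 234 liters). In-quota: 234 liters at 9.5%; over-quota: 214 liters at 35.5%.
Pro-rata value split: in-quota = £36,323.84 × 234/448 = £18,972.72; over-quota = £36,323.84 − £18,972.72 = £17,351.12.
In-quota duty = £18,972.72 × 9.5% = £1,802.41. Over-quota duty = £17,351.12 × 35.5% = £6,159.65.
Line duty = £1,802.41 + £6,159.65 = £7,962.06.
Total = £181,119.56 + £28,822.38 + £7,962.06 = £217,904.00.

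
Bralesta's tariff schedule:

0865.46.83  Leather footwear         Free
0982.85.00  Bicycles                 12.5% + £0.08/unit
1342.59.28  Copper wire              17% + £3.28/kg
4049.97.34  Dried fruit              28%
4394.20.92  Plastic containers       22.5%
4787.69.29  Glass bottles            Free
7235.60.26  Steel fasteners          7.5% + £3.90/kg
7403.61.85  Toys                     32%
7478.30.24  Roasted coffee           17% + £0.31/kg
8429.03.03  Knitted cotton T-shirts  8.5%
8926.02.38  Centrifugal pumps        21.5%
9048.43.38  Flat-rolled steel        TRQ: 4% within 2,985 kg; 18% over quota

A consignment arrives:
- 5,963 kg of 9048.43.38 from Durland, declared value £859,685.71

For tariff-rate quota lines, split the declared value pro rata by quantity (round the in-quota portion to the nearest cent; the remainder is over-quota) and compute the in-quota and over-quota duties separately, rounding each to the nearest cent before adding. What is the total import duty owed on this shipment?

Line 1 (9048.43.38, Durland, 5,963 kg, £859,685.71):
Code 9048.43.38 is under a tariff-rate quota (threshold 2,985 kg). In-quota: 2,985 kg at 4%; over-quota: 2,978 kg at 18%.
Pro-rata value split: in-quota = £859,685.71 × 2,985/5,963 = £430,347.45; over-quota = £859,685.71 − £430,347.45 = £429,338.26.
In-quota duty = £430,347.45 × 4% = £17,213.90. Over-quota duty = £429,338.26 × 18% = £77,280.89.
Line duty = £17,213.90 + £77,280.89 = £94,494.79.

£94,494.79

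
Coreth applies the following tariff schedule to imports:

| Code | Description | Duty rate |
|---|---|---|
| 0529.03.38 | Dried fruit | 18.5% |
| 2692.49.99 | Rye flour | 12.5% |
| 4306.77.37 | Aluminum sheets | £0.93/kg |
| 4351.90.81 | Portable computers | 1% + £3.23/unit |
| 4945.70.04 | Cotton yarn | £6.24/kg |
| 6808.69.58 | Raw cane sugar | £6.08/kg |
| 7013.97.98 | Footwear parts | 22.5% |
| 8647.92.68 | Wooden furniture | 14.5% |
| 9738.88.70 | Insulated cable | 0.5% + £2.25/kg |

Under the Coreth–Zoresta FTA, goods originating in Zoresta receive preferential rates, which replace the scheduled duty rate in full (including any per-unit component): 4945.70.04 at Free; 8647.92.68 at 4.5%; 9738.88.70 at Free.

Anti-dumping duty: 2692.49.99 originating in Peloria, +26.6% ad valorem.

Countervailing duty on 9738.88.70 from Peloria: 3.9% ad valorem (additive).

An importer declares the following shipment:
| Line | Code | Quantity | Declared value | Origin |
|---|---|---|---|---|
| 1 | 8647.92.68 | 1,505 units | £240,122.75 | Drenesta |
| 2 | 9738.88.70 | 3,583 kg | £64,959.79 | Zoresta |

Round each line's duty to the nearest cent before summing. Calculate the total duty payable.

£34,817.80

Line 1 (8647.92.68, Drenesta, 1,505 units, £240,122.75):
Base rate for 8647.92.68 is 14.5%.
8647.92.68 has an FTA preferential rate, but origin Drenesta is not Zoresta; base rate stands.
Duty = £240,122.75 × 14.5% = £34,817.80.
Line 2 (9738.88.70, Zoresta, 3,583 kg, £64,959.79):
Base rate for 9738.88.70 is 0.5% + £2.25/kg.
Origin Zoresta qualifies under the Coreth–Zoresta agreement and 9738.88.70 is covered: preferential rate Free applies instead.
The additional-duty order on 9738.88.70 targets Peloria, not Zoresta; it does not apply.
Duty = £64,959.79 × 0% = £0.00.
Total = £34,817.80 + £0.00 = £34,817.80.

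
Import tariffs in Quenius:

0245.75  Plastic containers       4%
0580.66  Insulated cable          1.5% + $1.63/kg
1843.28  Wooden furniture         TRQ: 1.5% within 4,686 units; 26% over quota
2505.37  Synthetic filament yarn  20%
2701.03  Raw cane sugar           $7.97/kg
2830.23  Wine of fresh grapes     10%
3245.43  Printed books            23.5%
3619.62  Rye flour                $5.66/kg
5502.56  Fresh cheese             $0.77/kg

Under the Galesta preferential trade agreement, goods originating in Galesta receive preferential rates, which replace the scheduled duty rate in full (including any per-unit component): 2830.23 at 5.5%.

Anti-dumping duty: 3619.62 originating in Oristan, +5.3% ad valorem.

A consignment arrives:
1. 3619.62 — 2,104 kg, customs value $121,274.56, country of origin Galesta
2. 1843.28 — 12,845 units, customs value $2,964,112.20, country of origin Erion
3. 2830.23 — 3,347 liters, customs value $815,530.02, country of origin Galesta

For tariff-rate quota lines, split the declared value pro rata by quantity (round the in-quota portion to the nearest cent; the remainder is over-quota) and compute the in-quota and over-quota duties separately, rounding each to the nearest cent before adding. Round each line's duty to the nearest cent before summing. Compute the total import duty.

$562,503.33

Line 1 (3619.62, Galesta, 2,104 kg, $121,274.56):
Base rate for 3619.62 is $5.66/kg.
Origin Galesta is the FTA partner but 3619.62 is not on the preference list; base rate stands.
The additional-duty order on 3619.62 targets Oristan, not Galesta; it does not apply.
Duty = 2,104 × $5.66 = $11,908.64.
Line 2 (1843.28, Erion, 12,845 units, $2,964,112.20):
Code 1843.28 is under a tariff-rate quota (threshold 4,686 units). In-quota: 4,686 units at 1.5%; over-quota: 8,159 units at 26%.
Pro-rata value split: in-quota = $2,964,112.20 × 4,686/12,845 = $1,081,341.36; over-quota = $2,964,112.20 − $1,081,341.36 = $1,882,770.84.
In-quota duty = $1,081,341.36 × 1.5% = $16,220.12. Over-quota duty = $1,882,770.84 × 26% = $489,520.42.
Line duty = $16,220.12 + $489,520.42 = $505,740.54.
Line 3 (2830.23, Galesta, 3,347 liters, $815,530.02):
Base rate for 2830.23 is 10%.
Origin Galesta qualifies under the Quenius–Galesta agreement and 2830.23 is covered: preferential rate 5.5% applies instead.
Duty = $815,530.02 × 5.5% = $44,854.15.
Total = $11,908.64 + $505,740.54 + $44,854.15 = $562,503.33.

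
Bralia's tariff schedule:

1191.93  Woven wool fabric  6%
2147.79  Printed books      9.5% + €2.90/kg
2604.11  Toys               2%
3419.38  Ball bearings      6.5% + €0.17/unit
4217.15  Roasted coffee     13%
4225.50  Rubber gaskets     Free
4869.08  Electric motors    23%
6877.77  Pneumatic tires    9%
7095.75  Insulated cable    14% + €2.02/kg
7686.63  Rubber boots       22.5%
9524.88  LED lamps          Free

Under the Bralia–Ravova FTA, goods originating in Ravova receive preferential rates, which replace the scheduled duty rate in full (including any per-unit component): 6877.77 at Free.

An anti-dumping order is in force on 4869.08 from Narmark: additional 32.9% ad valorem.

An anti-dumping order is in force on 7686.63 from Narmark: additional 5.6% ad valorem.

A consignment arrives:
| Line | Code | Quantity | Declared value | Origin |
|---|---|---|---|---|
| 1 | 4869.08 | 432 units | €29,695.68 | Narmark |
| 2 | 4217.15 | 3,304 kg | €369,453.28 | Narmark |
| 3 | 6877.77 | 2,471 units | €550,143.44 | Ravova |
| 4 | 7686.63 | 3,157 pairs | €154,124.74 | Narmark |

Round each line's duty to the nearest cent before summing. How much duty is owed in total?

Line 1 (4869.08, Narmark, 432 units, €29,695.68):
Base rate for 4869.08 is 23%.
Additional duty on 4869.08 from Narmark: +32.9%. Applied ad valorem rate: 23% + 32.9% = 55.9%.
Duty = €29,695.68 × 55.9% = €16,599.89.
Line 2 (4217.15, Narmark, 3,304 kg, €369,453.28):
Base rate for 4217.15 is 13%.
Duty = €369,453.28 × 13% = €48,028.93.
Line 3 (6877.77, Ravova, 2,471 units, €550,143.44):
Base rate for 6877.77 is 9%.
Origin Ravova qualifies under the Bralia–Ravova agreement and 6877.77 is covered: preferential rate Free applies instead.
Duty = €550,143.44 × 0% = €0.00.
Line 4 (7686.63, Narmark, 3,157 pairs, €154,124.74):
Base rate for 7686.63 is 22.5%.
Additional duty on 7686.63 from Narmark: +5.6%. Applied ad valorem rate: 22.5% + 5.6% = 28.1%.
Duty = €154,124.74 × 28.1% = €43,309.05.
Total = €16,599.89 + €48,028.93 + €0.00 + €43,309.05 = €107,937.87.

€107,937.87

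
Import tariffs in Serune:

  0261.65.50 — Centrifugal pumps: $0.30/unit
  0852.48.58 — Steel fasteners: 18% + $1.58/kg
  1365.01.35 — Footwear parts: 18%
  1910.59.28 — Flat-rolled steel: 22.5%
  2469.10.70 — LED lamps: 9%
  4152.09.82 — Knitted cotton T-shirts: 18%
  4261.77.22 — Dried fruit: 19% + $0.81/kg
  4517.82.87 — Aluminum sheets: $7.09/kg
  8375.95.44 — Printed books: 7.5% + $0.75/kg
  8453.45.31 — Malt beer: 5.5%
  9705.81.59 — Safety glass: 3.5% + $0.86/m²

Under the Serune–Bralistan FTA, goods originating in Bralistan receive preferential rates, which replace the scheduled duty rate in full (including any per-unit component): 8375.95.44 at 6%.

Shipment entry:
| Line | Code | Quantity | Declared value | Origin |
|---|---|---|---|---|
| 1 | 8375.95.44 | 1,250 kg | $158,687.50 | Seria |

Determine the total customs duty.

Line 1 (8375.95.44, Seria, 1,250 kg, $158,687.50):
Base rate for 8375.95.44 is 7.5% + $0.75/kg.
8375.95.44 has an FTA preferential rate, but origin Seria is not Bralistan; base rate stands.
Duty = $158,687.50 × 7.5% + 1,250 × $0.75 = $12,839.06.

$12,839.06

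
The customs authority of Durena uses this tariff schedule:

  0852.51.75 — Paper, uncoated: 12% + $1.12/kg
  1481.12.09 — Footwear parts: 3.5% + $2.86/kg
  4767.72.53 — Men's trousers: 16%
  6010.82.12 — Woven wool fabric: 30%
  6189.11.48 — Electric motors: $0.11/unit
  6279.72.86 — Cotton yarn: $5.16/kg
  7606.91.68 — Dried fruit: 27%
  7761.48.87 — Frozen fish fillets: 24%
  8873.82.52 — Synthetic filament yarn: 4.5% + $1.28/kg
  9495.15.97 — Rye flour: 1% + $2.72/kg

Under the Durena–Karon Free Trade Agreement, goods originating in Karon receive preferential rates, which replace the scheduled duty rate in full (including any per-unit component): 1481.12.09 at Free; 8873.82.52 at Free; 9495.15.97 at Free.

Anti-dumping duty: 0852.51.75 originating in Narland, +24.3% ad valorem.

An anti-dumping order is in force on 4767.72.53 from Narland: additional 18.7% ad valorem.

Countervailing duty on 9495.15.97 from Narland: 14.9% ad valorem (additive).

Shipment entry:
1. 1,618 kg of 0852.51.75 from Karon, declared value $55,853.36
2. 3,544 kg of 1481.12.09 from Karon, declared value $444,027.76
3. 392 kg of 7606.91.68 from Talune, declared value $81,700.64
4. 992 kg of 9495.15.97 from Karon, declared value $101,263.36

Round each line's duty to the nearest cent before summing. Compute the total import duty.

$30,573.73

Line 1 (0852.51.75, Karon, 1,618 kg, $55,853.36):
Base rate for 0852.51.75 is 12% + $1.12/kg.
Origin Karon is the FTA partner but 0852.51.75 is not on the preference list; base rate stands.
The additional-duty order on 0852.51.75 targets Narland, not Karon; it does not apply.
Duty = $55,853.36 × 12% + 1,618 × $1.12 = $8,514.56.
Line 2 (1481.12.09, Karon, 3,544 kg, $444,027.76):
Base rate for 1481.12.09 is 3.5% + $2.86/kg.
Origin Karon qualifies under the Durena–Karon agreement and 1481.12.09 is covered: preferential rate Free applies instead.
Duty = $444,027.76 × 0% = $0.00.
Line 3 (7606.91.68, Talune, 392 kg, $81,700.64):
Base rate for 7606.91.68 is 27%.
Duty = $81,700.64 × 27% = $22,059.17.
Line 4 (9495.15.97, Karon, 992 kg, $101,263.36):
Base rate for 9495.15.97 is 1% + $2.72/kg.
Origin Karon qualifies under the Durena–Karon agreement and 9495.15.97 is covered: preferential rate Free applies instead.
The additional-duty order on 9495.15.97 targets Narland, not Karon; it does not apply.
Duty = $101,263.36 × 0% = $0.00.
Total = $8,514.56 + $0.00 + $22,059.17 + $0.00 = $30,573.73.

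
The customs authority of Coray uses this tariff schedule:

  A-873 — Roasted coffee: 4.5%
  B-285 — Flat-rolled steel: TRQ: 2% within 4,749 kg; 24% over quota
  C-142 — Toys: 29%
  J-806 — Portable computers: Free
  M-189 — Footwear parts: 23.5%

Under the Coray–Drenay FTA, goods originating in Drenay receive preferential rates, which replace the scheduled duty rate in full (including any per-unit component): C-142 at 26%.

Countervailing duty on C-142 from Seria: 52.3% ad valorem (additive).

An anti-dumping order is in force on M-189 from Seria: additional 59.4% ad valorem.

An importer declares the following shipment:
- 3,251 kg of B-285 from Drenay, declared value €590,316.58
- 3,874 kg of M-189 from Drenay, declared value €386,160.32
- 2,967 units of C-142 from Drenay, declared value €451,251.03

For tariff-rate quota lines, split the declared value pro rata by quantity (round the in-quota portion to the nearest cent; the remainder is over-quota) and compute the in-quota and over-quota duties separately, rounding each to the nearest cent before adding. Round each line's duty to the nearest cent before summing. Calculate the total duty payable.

€219,879.28

Line 1 (B-285, Drenay, 3,251 kg, €590,316.58):
Code B-285 is under a tariff-rate quota (threshold 4,749 kg). Quantity 3,251 kg is within the quota, so the in-quota rate 2% applies to the full value.
Duty = €590,316.58 × 2% = €11,806.33.
Line 2 (M-189, Drenay, 3,874 kg, €386,160.32):
Base rate for M-189 is 23.5%.
Origin Drenay is the FTA partner but M-189 is not on the preference list; base rate stands.
The additional-duty order on M-189 targets Seria, not Drenay; it does not apply.
Duty = €386,160.32 × 23.5% = €90,747.68.
Line 3 (C-142, Drenay, 2,967 units, €451,251.03):
Base rate for C-142 is 29%.
Origin Drenay qualifies under the Coray–Drenay agreement and C-142 is covered: preferential rate 26% applies instead.
The additional-duty order on C-142 targets Seria, not Drenay; it does not apply.
Duty = €451,251.03 × 26% = €117,325.27.
Total = €11,806.33 + €90,747.68 + €117,325.27 = €219,879.28.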